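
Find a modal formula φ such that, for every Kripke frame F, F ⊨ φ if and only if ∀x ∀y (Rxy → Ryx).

The condition is symmetry. The B schema q → □◇q defines it.

q → □◇q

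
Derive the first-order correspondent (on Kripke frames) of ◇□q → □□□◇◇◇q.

This is a Sahlqvist (Geach-type) schema ◇^1□^1q → □^3◇^3q.
Minimal-valuation argument: fix x; take any y with xR^1y and any z with xR^3z. Set V(q) to the set of worlds R-reachable from y in exactly 1 step. Then □^1q holds at y, so the antecedent holds at x; validity forces ◇^3q at z, giving a w with zR^3w and yR^1w.
First-order correspondent: ∀x ∀y ∀z ((xRy ∧ xR³z) → ∃w (yRw ∧ zR³w)).

∀x ∀y ∀z ((xRy ∧ xR³z) → ∃w (yRw ∧ zR³w))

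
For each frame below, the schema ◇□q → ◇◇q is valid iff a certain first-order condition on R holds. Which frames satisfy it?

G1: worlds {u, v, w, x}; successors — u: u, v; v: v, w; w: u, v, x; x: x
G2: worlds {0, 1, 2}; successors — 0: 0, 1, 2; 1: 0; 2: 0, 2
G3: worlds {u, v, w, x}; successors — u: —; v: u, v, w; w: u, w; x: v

G1, G2

This is the axiom for a generalized confluence (Geach) condition; its first-order frame correspondent is ∀x ∀y (xRy → ∃w (yRw ∧ xR²w)).
G1: ✓.
G2: ✓.
G3: fails — vRu but no t with uRt and vR²t.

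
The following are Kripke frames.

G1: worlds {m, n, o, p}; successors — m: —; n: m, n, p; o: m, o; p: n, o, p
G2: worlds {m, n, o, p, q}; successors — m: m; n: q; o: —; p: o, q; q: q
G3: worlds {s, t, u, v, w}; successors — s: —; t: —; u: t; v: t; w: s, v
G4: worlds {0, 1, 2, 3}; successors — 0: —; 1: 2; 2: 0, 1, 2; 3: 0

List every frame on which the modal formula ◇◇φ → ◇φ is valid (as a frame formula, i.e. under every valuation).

This is the axiom for transitivity; its first-order frame correspondent is ∀x ∀y ∀z (Rxy ∧ Ryz → Rxz).
G1: fails — Rpn and Rnm but not Rpm.
G2: satisfies the condition.
G3: fails — Rwv and Rvt but not Rwt.
G4: fails — R12 and R20 but not R10.
Valid on: G2.

G2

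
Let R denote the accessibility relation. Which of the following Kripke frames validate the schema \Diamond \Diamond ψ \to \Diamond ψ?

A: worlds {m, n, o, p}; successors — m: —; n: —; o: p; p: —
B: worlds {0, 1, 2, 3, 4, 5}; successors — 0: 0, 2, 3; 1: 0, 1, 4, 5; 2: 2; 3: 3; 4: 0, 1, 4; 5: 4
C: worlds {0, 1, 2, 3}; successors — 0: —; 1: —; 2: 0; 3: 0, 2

A, C

Frame correspondent (Sahlqvist): \forall x \forall y \forall z (Rxy \wedge Ryz \to Rxz) — i.e. transitivity.
A: satisfies the condition.
B: fails — R10 and R02 but not R12.
C: satisfies the condition.
Valid on: A, C.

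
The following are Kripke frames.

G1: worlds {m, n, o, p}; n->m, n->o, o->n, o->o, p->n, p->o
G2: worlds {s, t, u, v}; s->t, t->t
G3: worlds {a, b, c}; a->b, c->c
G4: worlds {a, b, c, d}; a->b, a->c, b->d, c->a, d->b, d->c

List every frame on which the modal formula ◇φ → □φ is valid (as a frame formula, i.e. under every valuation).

G2, G3

The schema corresponds to partial functionality: ∀x ∀y ∀z (Rxy ∧ Rxz → y = z).
G1: fails — n sees both m and o.
G2: condition met.
G3: condition met.
G4: fails — a sees both b and c.
Valid on: G2, G3.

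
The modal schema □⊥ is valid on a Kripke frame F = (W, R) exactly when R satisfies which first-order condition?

□⊥ is valid iff no world has any successor (otherwise □⊥ fails at any world with one).

Emptiness of R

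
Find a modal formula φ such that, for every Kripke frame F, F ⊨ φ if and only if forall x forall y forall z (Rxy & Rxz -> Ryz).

A defining formula is ◇r → □◇r (the 5 axiom).
Suppose ◇r→□◇r is valid. Take Rxy, Rxz and set V(r)={y}. Then ◇r at x, so □◇r at x, so ◇r at z, so some w with Rzw has r; w=y, i.e. Rzy. By symmetry of the argument, Ryz.

◇r → □◇r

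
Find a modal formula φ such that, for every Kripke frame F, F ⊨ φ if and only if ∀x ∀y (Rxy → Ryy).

This is shift-reflexivity; the standard corresponding axiom is T□: □(□q → q).
Suppose □(□q→q) is valid. Take Rxy and set V(q)={w : Ryw}. Then at y, □q holds; since □(□q→q) at x, □q→q at y, so q at y, i.e. Ryy.

□(□q → q)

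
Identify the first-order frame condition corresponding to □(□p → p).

shift-reflexivity

Suppose □(□p→p) is valid. Take Rxy and set V(p)={w : Ryw}. Then at y, □p holds; since □(□p→p) at x, □p→p at y, so p at y, i.e. Ryy.
Conversely, any frame satisfying ∀x ∀y (Rxy → Ryy) validates the schema.
So the correspondent is shift-reflexivity.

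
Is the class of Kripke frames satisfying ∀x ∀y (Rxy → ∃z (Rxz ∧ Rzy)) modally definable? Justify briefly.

Yes: it is density, defined by the C4 schema □□p → □p.

Yes, by □□p → □p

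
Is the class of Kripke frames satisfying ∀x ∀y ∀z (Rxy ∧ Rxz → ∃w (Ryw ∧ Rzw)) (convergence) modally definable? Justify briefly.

The condition is convergence. A defining modal formula is ◇□r → □◇r.

Yes, by ◇□r → □◇r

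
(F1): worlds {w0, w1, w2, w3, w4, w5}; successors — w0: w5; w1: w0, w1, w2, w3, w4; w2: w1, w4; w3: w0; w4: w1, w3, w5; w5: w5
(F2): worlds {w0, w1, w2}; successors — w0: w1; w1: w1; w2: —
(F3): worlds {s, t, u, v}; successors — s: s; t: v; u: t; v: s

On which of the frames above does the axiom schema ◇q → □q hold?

The schema corresponds to partial functionality: ∀x ∀y ∀z (Rxy ∧ Rxz → y = z).
(F1): fails — w1 sees both w0 and w1.
(F2): ✓.
(F3): ✓.

(F2), (F3)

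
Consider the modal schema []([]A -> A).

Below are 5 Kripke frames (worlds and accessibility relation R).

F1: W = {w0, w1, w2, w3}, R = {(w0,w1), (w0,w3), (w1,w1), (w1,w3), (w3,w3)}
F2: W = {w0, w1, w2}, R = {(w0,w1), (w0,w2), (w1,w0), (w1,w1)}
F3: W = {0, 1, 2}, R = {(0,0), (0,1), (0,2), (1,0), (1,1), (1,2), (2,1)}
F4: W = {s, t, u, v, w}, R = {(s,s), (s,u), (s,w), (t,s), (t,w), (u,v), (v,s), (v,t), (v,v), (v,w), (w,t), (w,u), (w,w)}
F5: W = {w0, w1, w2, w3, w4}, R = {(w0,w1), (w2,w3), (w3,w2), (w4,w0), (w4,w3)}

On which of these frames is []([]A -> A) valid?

F1

This is the axiom for shift-reflexivity; its first-order frame correspondent is forall x forall y (Rxy -> Ryy).
F1: condition met.
F2: fails — Rw1w0 but not Rw0w0.
F3: fails — R02 but not R22.
F4: fails — Rwt but not Rtt.
F5: fails — Rw3w2 but not Rw2w2.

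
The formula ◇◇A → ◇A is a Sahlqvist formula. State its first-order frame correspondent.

Replacing A by ¬A and contraposing gives the equivalent schema □A → □□A.
Suppose □A→□□A is valid. Take Rxy, Ryz and set V(A)={w : Rxw}. Then □A at x, so □□A at x, so □A at y, so A at z, i.e. Rxz.
Conversely, any frame satisfying ∀x ∀y ∀z (Rxy ∧ Ryz → Rxz) validates the schema.
Frame condition: ∀x ∀y ∀z (Rxy ∧ Ryz → Rxz).

transitivity: ∀x ∀y ∀z (Rxy ∧ Ryz → Rxz)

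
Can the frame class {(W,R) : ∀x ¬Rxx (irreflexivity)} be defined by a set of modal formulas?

Modal frame validity is preserved under surjective bounded morphisms.
The 5-cycle (worlds 0,1,2,3,4 with 0→1→2→3→4→0) is irreflexive, and the map sending every world to a single reflexive point • is a surjective bounded morphism (forth: every edge maps to (•,•); back: every world has a successor). So any modal formula valid on the 5-cycle is also valid on the reflexive point, which is not irreflexive.
So the class is not modally definable.

No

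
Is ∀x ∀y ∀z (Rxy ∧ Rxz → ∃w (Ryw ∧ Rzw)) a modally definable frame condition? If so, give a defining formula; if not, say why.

The condition is convergence. A defining modal formula is ◇□r → □◇r.
Suppose ◇□r→□◇r is valid. Take Rxy, Rxz and set V(r)={w : Ryw}. Then □r at y so ◇□r at x, so □◇r at x, so ◇r at z, giving w with Rzw and Ryw.

Yes, by ◇□r → □◇r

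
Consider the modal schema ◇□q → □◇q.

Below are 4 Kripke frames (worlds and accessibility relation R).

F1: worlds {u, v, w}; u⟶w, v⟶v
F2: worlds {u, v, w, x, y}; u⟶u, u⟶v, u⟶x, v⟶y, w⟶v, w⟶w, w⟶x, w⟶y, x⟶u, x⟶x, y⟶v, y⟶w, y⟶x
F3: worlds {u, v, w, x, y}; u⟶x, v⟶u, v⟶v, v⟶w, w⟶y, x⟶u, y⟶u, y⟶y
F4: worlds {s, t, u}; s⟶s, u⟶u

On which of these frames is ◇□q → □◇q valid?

Frame correspondent (Sahlqvist): ∀x ∀y ∀z (Rxy ∧ Rxz → ∃w (Ryw ∧ Rzw)) — i.e. convergence.
F1: fails — Ruw and Ruw but w and w have no common successor.
F2: fails — Ruv and Ruu but v and u have no common successor.
F3: fails — Rvv and Rvw but v and w have no common successor.
F4: condition met.
Valid on: F4.

F4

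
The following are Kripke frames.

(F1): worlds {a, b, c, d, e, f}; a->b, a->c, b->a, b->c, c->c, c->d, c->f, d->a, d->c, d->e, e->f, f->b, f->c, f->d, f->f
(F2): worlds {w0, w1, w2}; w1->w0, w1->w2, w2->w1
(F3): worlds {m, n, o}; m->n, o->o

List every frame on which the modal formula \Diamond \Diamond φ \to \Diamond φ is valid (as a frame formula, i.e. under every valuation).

(F3)

This is the axiom for a generalized confluence (Geach) condition; its first-order frame correspondent is \forall x \forall y (x R^2 y \to \exists w (y = w \wedge xRw)).
(F1): fails — aR²a but no w with a=w and aRw.
(F2): fails — w1R²w1 but no w with w1=w and w1Rw.
(F3): condition met.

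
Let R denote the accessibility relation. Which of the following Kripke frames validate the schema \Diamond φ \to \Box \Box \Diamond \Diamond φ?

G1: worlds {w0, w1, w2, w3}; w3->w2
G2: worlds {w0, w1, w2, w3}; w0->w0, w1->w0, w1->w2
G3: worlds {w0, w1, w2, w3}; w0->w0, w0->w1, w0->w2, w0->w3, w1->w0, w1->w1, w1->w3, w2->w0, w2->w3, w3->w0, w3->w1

The schema corresponds to a generalized confluence (Geach) condition: \forall x \forall y \forall z ((xRy \wedge x R^2 z) \to \exists w (y = w \wedge z R^2 w)).
G1: satisfies the condition.
G2: fails — w1Rw2, w1R²w0 but no w with w2=w and w0R²w.
G3: satisfies the condition.
Valid on: G1, G3.

G1, G3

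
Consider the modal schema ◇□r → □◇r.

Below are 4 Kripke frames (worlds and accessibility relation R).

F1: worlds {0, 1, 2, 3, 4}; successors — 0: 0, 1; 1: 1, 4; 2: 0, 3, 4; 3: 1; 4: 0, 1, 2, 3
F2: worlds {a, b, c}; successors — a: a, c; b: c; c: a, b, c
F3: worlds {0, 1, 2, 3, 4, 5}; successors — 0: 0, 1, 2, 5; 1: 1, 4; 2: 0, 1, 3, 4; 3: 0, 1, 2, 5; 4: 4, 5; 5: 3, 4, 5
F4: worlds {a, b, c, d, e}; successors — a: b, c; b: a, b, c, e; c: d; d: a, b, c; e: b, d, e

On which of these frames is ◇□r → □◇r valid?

This is the axiom for convergence; its first-order frame correspondent is ∀x ∀y ∀z (Rxy ∧ Rxz → ∃w (Ryw ∧ Rzw)).
F1: fails — R43 and R42 but 3 and 2 have no common successor.
F2: ✓.
F3: ✓.
F4: fails — Rab and Rac but b and c have no common successor.

F2, F3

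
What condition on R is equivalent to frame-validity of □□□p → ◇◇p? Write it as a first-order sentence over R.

This is a Sahlqvist (Geach-type) schema ◇^0□^3p → □^0◇^2p.
Minimal-valuation argument: fix x; take any y with xR^0y and any z with xR^0z. Set V(p) to the set of worlds R-reachable from y in exactly 3 steps. Then □^3p holds at y, so the antecedent holds at x; validity forces ◇^2p at z, giving a w with zR^2w and yR^3w.
First-order correspondent: ∀x ∃w (xR³w ∧ xR²w).

∀x ∃w (xR³w ∧ xR²w)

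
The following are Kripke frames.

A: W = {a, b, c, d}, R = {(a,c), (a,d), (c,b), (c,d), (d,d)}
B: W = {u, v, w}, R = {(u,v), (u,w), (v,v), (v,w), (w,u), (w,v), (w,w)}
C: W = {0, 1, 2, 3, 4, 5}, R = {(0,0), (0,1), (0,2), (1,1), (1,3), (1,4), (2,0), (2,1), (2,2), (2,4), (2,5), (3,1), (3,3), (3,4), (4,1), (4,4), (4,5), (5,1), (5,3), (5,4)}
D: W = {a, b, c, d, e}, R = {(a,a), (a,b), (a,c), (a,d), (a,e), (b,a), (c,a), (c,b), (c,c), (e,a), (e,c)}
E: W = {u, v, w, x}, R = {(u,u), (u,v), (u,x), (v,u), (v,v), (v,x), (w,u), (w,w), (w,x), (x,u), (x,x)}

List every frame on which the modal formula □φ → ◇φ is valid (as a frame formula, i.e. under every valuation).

B, C, E

Frame correspondent (Sahlqvist): ∀x ∃y Rxy — i.e. seriality.
A: fails — world b has no successor.
B: condition met.
C: condition met.
D: fails — world d has no successor.
E: condition met.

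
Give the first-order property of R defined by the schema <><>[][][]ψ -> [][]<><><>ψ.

forall x forall y forall z ((x R^2 y & x R^2 z) -> exists w (y R^3 w & z R^3 w))

This is a Sahlqvist (Geach-type) schema ◇^2□^3ψ → □^2◇^3ψ.
First-order correspondent: forall x forall y forall z ((x R^2 y & x R^2 z) -> exists w (y R^3 w & z R^3 w)).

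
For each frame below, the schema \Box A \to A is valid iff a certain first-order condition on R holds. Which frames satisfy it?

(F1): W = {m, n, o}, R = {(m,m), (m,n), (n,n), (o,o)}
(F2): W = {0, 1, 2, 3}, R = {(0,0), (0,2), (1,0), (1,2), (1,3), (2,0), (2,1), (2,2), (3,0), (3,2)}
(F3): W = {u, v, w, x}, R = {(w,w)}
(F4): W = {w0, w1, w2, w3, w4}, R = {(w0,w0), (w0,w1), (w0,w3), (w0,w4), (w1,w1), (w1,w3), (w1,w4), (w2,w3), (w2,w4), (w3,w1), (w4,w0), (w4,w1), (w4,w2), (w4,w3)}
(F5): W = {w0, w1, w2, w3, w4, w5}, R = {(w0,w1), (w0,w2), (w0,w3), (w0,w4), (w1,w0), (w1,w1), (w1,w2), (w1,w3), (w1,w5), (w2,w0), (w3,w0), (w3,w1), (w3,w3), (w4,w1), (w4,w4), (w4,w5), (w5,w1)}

(F1)

The schema corresponds to reflexivity: \forall x Rxx.
(F1): satisfies the condition.
(F2): fails — world 1 does not see itself.
(F3): fails — world u does not see itself.
(F4): fails — world w2 does not see itself.
(F5): fails — world w0 does not see itself.
Valid on: (F1).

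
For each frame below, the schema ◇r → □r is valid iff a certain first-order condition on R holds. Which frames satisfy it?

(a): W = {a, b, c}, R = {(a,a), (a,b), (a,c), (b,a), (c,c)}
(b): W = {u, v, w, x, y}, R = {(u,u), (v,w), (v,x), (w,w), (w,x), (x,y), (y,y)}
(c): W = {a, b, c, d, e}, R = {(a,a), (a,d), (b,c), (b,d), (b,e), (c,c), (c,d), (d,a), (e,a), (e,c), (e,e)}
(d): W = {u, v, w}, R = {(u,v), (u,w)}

none

Frame correspondent (Sahlqvist): ∀x ∀y ∀z (Rxy ∧ Rxz → y = z) — i.e. partial functionality.
(a): fails — a sees both a and b.
(b): fails — v sees both w and x.
(c): fails — a sees both a and d.
(d): fails — u sees both v and w.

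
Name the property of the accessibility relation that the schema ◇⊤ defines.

◇⊤ holds at w iff w has a successor, so frame-validity of ◇⊤ is exactly seriality. Equivalently via □φ → ◇φ:
Suppose □φ→◇φ is valid. At any x set V(φ)=W. Then □φ at x, so ◇φ at x, so x has a successor.

seriality: ∀x ∃y Rxy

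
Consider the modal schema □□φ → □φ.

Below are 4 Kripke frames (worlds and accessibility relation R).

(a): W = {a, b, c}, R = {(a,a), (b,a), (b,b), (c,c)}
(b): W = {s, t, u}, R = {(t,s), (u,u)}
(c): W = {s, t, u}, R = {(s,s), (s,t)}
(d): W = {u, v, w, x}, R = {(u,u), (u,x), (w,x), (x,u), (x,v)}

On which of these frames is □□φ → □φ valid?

(a), (c)

This is the axiom for density; its first-order frame correspondent is ∀x ∀y (Rxy → ∃z (Rxz ∧ Rzy)).
(a): ✓.
(b): fails — Rts but no z with Rtz and Rzs.
(c): ✓.
(d): fails — Rwx but no z with Rwz and Rzx.
Valid on: (a), (c).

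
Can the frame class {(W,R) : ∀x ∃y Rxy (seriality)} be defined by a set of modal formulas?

Yes, by □r → ◇r

Yes: it is seriality, defined by the D schema □r → ◇r.
Suppose □r→◇r is valid. At any x set V(r)=W. Then □r at x, so ◇r at x, so x has a successor.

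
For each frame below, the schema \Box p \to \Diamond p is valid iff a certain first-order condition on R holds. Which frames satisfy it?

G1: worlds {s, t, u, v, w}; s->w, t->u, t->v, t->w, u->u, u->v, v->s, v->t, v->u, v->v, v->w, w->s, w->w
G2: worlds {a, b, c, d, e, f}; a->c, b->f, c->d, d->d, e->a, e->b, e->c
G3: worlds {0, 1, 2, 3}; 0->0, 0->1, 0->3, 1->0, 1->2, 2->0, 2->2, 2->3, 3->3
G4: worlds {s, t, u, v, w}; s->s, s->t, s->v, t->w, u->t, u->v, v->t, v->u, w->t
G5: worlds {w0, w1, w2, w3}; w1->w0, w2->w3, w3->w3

G1, G3, G4

Frame correspondent (Sahlqvist): \forall x \exists y Rxy — i.e. seriality.
G1: satisfies the condition.
G2: fails — world f has no successor.
G3: satisfies the condition.
G4: satisfies the condition.
G5: fails — world w0 has no successor.
Valid on: G1, G3, G4.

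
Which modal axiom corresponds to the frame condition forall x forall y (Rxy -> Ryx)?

This is symmetry; the standard corresponding axiom is B: s → □◇s.
Suppose s→□◇s is valid. Take Rxy and set V(s)={x}. Then s at x, so □◇s at x, so ◇s at y, so some z with Ryz has s; z=x, i.e. Ryx.

s → □◇s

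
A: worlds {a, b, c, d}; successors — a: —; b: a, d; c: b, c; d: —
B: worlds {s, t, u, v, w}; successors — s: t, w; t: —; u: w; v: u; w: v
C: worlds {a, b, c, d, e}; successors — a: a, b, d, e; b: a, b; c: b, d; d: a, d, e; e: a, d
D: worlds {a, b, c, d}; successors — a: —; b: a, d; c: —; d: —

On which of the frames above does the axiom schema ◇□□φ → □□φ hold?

C, D

This is the axiom for a generalized confluence (Geach) condition; its first-order frame correspondent is ∀x ∀y ∀z ((xRy ∧ xR²z) → ∃w (yR²w ∧ z = w)).
A: fails — cRb, cR²a but no w with bR²w and a=w.
B: fails — sRt, sR²v but no w* with tR²w* and v=w*.
C: condition met.
D: condition met.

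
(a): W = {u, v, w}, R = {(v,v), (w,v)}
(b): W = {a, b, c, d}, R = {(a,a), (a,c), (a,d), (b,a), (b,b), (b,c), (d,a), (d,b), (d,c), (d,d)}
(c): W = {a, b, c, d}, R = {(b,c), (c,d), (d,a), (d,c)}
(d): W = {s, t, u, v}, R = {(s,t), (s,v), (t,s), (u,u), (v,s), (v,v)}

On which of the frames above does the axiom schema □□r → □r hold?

This is the axiom for density; its first-order frame correspondent is ∀x ∀y (Rxy → ∃z (Rxz ∧ Rzy)).
(a): condition met.
(b): condition met.
(c): fails — Rdc but no z with Rdz and Rzc.
(d): fails — Rts but no z with Rtz and Rzs.

(a), (b)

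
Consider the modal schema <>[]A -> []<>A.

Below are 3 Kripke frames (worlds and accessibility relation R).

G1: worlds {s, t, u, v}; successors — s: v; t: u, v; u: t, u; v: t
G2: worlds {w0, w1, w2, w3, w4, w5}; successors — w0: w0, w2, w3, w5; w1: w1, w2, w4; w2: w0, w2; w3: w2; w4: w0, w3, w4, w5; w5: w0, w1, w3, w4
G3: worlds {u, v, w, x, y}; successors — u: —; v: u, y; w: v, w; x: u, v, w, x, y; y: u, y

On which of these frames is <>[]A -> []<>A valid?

The schema corresponds to convergence: forall x forall y forall z (Rxy & Rxz -> exists w (Ryw & Rzw)).
G1: ✓.
G2: fails — Rw0w5 and Rw0w3 but w5 and w3 have no common successor.
G3: fails — Rvu and Rvu but u and u have no common successor.

G1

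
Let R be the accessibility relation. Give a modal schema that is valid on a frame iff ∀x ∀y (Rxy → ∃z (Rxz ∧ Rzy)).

This is density; the standard corresponding axiom is C4: □□p → □p.
Suppose □□p→□p is valid. Take Rxy and set V(p)={w : xR²w}. Then □□p at x, so □p at x, so p at y, i.e. ∃z(Rxz∧Rzy).

□□p → □p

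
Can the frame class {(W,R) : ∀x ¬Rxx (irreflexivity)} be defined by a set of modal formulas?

If a class were modally definable it would be closed under surjective bounded morphisms (Goldblatt–Thomason).
The 4-cycle (worlds w0,w1,w2,w3 with w0→w1→w2→w3→w0) is irreflexive, and the map sending every world to a single reflexive point • is a surjective bounded morphism (forth: every edge maps to (•,•); back: every world has a successor). So any modal formula valid on the 4-cycle is also valid on the reflexive point, which is not irreflexive.
So the class is not modally definable.

Not definable by any modal formula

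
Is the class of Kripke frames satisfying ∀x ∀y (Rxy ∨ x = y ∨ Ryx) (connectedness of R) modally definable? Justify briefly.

Any modally definable frame class is closed under disjoint unions.
Take 3 disjoint single-world reflexive frames: each is trivially connected, but their disjoint union has 3 worlds with no edge between distinct components, so it is not connected.
Hence connectedness of R is not modally definable.

No — not modally definable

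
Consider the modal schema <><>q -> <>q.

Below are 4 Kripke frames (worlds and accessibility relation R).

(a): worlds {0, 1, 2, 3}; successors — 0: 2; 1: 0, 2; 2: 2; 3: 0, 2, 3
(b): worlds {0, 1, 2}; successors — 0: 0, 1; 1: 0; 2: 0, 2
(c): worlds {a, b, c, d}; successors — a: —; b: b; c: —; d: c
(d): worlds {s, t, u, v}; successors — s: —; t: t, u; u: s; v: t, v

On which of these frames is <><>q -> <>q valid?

(a), (c)

Frame correspondent (Sahlqvist): forall x forall y forall z (Rxy & Ryz -> Rxz) — i.e. transitivity.
(a): holds.
(b): fails — R10 and R01 but not R11.
(c): holds.
(d): fails — Rvt and Rtu but not Rvu.
Valid on: (a), (c).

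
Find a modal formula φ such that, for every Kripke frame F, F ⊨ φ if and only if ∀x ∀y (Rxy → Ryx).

ψ → □◇ψ

The condition is symmetry. The B schema ψ → □◇ψ defines it.
Suppose ψ→□◇ψ is valid. Take Rxy and set V(ψ)={x}. Then ψ at x, so □◇ψ at x, so ◇ψ at y, so some z with Ryz has ψ; z=x, i.e. Ryx.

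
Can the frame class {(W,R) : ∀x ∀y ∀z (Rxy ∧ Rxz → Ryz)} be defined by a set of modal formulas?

Yes — defined by ◇r → □◇r

Yes: it is the Euclidean property, defined by the 5 schema ◇r → □◇r.
Suppose ◇r→□◇r is valid. Take Rxy, Rxz and set V(r)={y}. Then ◇r at x, so □◇r at x, so ◇r at z, so some w with Rzw has r; w=y, i.e. Rzy. By symmetry of the argument, Ryz.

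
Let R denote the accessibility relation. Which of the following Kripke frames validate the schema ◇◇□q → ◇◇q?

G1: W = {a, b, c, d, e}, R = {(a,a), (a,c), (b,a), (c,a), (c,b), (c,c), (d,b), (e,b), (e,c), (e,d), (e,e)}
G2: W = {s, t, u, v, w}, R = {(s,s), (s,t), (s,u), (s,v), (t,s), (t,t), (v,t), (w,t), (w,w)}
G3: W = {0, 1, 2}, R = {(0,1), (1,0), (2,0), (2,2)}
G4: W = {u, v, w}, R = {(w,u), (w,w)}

This is the axiom for a generalized confluence (Geach) condition; its first-order frame correspondent is ∀x ∀y (xR²y → ∃w (yRw ∧ xR²w)).
G1: satisfies the condition.
G2: fails — sR²u but no w* with uRw* and sR²w*.
G3: fails — 0R²0 but no w with 0Rw and 0R²w.
G4: fails — wR²u but no t with uRt and wR²t.

G1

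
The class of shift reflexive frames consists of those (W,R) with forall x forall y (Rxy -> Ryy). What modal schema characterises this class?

This is shift-reflexivity; the standard corresponding axiom is T□: □(□q → q).
Suppose □(□q→q) is valid. Take Rxy and set V(q)={w : Ryw}. Then at y, □q holds; since □(□q→q) at x, □q→q at y, so q at y, i.e. Ryy.

□(□q → q)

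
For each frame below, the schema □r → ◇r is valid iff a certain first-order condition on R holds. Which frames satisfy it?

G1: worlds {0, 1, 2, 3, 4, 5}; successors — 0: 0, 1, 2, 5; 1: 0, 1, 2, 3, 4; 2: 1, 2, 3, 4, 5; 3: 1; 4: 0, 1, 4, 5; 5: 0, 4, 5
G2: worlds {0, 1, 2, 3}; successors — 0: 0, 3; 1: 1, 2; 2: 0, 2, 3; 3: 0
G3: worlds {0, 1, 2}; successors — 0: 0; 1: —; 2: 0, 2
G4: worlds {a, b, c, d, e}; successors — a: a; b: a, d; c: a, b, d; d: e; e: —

G1, G2

Frame correspondent (Sahlqvist): ∀x ∃y Rxy — i.e. seriality.
G1: satisfies the condition.
G2: satisfies the condition.
G3: fails — world 1 has no successor.
G4: fails — world e has no successor.
Valid on: G1, G2.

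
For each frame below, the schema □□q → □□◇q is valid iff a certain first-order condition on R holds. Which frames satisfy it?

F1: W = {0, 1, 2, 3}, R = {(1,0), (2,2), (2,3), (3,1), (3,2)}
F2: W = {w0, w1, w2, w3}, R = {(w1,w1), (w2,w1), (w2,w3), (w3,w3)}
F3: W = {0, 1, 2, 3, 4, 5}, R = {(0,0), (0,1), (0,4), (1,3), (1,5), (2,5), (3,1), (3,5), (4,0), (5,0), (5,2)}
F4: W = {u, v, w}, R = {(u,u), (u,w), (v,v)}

Frame correspondent (Sahlqvist): ∀x ∀z (xR²z → ∃w (xR²w ∧ zRw)) — i.e. a generalized confluence (Geach) condition.
F1: fails — 2R²1 but no w with 2R²w and 1Rw.
F2: ✓.
F3: fails — 2R²2 but no w with 2R²w and 2Rw.
F4: fails — uR²w but no t with uR²t and wRt.

F2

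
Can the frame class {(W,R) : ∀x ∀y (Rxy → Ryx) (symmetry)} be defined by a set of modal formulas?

Yes — defined by r → □◇r

This is a Sahlqvist condition; the B axiom r → □◇r defines it.
Suppose r→□◇r is valid. Take Rxy and set V(r)={x}. Then r at x, so □◇r at x, so ◇r at y, so some z with Ryz has r; z=x, i.e. Ryx.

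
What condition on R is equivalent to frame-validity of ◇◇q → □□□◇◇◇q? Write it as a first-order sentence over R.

∀x ∀y ∀z ((xR²y ∧ xR³z) → ∃w (y = w ∧ zR³w))

This is a Sahlqvist (Geach-type) schema ◇^2□^0q → □^3◇^3q.
Minimal-valuation argument: fix x; take any y with xR^2y and any z with xR^3z. Set V(q) to the set of worlds R-reachable from y in exactly 0 steps. Then □^0q holds at y, so the antecedent holds at x; validity forces ◇^3q at z, giving a w with zR^3w and yR^0w.
First-order correspondent: ∀x ∀y ∀z ((xR²y ∧ xR³z) → ∃w (y = w ∧ zR³w)).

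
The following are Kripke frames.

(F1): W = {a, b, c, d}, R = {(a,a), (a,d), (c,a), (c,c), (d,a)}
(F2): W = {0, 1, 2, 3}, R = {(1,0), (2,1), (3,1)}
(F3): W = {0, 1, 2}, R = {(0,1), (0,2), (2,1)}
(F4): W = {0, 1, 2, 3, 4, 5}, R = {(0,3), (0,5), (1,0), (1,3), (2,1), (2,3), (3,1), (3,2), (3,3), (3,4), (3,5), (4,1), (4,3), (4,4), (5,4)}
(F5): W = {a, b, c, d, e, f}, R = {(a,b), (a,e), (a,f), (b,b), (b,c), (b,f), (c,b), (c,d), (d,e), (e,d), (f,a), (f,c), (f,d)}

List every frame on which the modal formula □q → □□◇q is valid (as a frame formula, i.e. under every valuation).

The schema corresponds to a generalized confluence (Geach) condition: ∀x ∀z (xR²z → ∃w (xRw ∧ zRw)).
(F1): holds.
(F2): fails — 2R²0 but no w with 2Rw and 0Rw.
(F3): fails — 0R²1 but no w with 0Rw and 1Rw.
(F4): fails — 0R²5 but no w with 0Rw and 5Rw.
(F5): fails — aR²f but no w with aRw and fRw.

(F1)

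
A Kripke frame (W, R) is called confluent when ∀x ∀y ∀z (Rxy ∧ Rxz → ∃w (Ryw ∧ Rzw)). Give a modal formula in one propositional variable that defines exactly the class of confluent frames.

◇□q → □◇q

The condition is convergence. The .2 schema ◇□q → □◇q defines it.
Suppose ◇□q→□◇q is valid. Take Rxy, Rxz and set V(q)={w : Ryw}. Then □q at y so ◇□q at x, so □◇q at x, so ◇q at z, giving w with Rzw and Ryw.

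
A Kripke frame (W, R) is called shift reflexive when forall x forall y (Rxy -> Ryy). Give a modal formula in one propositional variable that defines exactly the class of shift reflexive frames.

□(□ψ → ψ)

A defining formula is □(□ψ → ψ) (the T□ axiom).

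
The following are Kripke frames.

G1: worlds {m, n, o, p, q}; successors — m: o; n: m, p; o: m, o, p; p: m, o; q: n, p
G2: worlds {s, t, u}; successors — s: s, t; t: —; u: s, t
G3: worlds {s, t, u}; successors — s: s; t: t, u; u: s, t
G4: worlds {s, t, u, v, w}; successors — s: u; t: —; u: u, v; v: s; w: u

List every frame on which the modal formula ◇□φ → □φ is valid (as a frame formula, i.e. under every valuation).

none

Frame correspondent (Sahlqvist): ∀x ∀y ∀z (Rxy ∧ Rxz → Ryz) — i.e. the Euclidean property.
G1: fails — Rnm and Rnm but not Rmm.
G2: fails — Rst and Rss but not Rts.
G3: fails — Rtu and Rtu but not Ruu.
G4: fails — Ruv and Ruv but not Rvv.
Valid on no frame.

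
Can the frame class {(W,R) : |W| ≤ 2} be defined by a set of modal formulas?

Modal frame validity is preserved under disjoint unions.
Any modal formula valid on each of 3 disjoint one-world frames is valid on their disjoint union (validity is preserved under disjoint unions). Each one-world frame has |W|=1≤2, but the union has |W|=3.
So the class is not modally definable.

Not definable by any modal formula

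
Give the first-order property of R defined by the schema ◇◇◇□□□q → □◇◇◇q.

∀x ∀y ∀z ((xR³y ∧ xRz) → ∃w (yR³w ∧ zR³w))

This is a Sahlqvist (Geach-type) schema ◇^3□^3q → □^1◇^3q.
First-order correspondent: ∀x ∀y ∀z ((xR³y ∧ xRz) → ∃w (yR³w ∧ zR³w)).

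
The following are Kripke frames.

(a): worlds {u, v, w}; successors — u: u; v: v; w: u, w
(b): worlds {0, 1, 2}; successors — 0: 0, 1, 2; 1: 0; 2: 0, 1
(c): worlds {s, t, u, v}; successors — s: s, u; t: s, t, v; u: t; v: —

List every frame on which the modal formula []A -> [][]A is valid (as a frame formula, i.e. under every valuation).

The schema corresponds to transitivity: forall x forall y forall z (Rxy & Ryz -> Rxz).
(a): satisfies the condition.
(b): fails — R10 and R02 but not R12.
(c): fails — Rut and Rtv but not Ruv.

(a)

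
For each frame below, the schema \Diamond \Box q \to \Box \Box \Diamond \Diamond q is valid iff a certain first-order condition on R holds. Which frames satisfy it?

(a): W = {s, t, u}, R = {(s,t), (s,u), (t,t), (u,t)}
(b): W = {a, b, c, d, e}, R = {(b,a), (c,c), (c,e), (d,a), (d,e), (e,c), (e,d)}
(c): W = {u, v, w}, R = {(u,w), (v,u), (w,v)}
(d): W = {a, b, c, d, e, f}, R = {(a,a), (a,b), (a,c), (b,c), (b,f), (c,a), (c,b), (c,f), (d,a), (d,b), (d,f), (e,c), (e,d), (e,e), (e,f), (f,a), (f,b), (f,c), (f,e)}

(a), (d)

This is the axiom for a generalized confluence (Geach) condition; its first-order frame correspondent is \forall x \forall y \forall z ((xRy \wedge x R^2 z) \to \exists w (yRw \wedge z R^2 w)).
(a): satisfies the condition.
(b): fails — dRa, dR²c but no w with aRw and cR²w.
(c): fails — uRw, uR²v but no t with wRt and vR²t.
(d): satisfies the condition.
Valid on: (a), (d).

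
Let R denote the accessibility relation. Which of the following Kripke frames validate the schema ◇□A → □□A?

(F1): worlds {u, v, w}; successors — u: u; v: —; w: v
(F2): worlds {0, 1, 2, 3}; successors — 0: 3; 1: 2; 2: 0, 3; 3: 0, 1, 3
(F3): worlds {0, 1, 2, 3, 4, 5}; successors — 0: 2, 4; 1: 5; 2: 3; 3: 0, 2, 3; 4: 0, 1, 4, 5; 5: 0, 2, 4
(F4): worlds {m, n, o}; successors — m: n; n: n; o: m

The schema corresponds to a generalized confluence (Geach) condition: ∀x ∀y ∀z ((xRy ∧ xR²z) → ∃w (yRw ∧ z = w)).
(F1): satisfies the condition.
(F2): fails — 2R0, 2R²0 but no w with 0Rw and 0=w.
(F3): fails — 0R2, 0R²0 but no w with 2Rw and 0=w.
(F4): satisfies the condition.
Valid on: (F1), (F4).

(F1), (F4)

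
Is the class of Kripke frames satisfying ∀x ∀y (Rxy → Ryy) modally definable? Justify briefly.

Yes, by □(□q → q)

Yes: it is shift-reflexivity, defined by the T□ schema □(□q → q).
Suppose □(□q→q) is valid. Take Rxy and set V(q)={w : Ryw}. Then at y, □q holds; since □(□q→q) at x, □q→q at y, so q at y, i.e. Ryy.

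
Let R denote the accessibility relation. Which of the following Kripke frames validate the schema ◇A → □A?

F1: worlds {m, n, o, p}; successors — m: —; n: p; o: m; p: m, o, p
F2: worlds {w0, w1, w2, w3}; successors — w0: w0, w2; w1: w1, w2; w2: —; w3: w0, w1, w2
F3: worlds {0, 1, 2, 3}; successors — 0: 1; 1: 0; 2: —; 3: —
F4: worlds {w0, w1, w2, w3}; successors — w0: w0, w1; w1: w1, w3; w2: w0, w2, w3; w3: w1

Frame correspondent (Sahlqvist): ∀x ∀y ∀z (Rxy ∧ Rxz → y = z) — i.e. partial functionality.
F1: fails — p sees both m and o.
F2: fails — w0 sees both w0 and w2.
F3: ✓.
F4: fails — w0 sees both w0 and w1.

F3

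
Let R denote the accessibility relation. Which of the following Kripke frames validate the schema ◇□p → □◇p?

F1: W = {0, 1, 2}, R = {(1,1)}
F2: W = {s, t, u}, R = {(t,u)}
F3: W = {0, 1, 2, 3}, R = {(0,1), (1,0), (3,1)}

F1, F3

This is the axiom for convergence; its first-order frame correspondent is ∀x ∀y ∀z (Rxy ∧ Rxz → ∃w (Ryw ∧ Rzw)).
F1: condition met.
F2: fails — Rtu and Rtu but u and u have no common successor.
F3: condition met.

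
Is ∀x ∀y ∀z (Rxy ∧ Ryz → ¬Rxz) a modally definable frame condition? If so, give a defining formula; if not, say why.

Not definable by any modal formula

Any modally definable frame class is closed under surjective bounded morphisms.
The 5-cycle (worlds a,b,c,d,e with a→b→c→d→e→a) is intransitive. Mapping every world to a single reflexive point • is a surjective bounded morphism; the reflexive point is not intransitive (R••∧R•• but R••).
So the class is not modally definable.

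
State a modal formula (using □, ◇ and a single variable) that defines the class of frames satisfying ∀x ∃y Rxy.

A defining formula is □q → ◇q (the D axiom).
Suppose □q→◇q is valid. At any x set V(q)=W. Then □q at x, so ◇q at x, so x has a successor.

□q → ◇q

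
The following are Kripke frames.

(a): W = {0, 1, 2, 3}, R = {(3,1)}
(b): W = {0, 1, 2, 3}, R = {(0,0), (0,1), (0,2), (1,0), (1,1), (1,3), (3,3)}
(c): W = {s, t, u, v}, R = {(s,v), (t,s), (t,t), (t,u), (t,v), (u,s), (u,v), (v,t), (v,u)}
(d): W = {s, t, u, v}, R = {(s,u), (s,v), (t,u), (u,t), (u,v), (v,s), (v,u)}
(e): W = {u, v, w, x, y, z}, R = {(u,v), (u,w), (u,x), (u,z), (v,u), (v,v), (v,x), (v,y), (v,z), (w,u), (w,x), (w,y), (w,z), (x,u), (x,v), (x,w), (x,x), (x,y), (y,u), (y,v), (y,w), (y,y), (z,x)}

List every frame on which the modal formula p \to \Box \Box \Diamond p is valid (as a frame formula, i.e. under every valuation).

(a)

Frame correspondent (Sahlqvist): \forall x \forall z (x R^2 z \to \exists w (x = w \wedge zRw)) — i.e. a generalized confluence (Geach) condition.
(a): holds.
(b): fails — 0R²2 but no w with 0=w and 2Rw.
(c): fails — tR²s but no w with t=w and sRw.
(d): fails — sR²s but no w with s=w and sRw.
(e): fails — uR²u but no t with u=t and uRt.
Valid on: (a).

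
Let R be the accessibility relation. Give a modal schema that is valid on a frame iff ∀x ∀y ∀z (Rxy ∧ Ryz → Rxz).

A defining formula is □ψ → □□ψ (the 4 axiom).
Suppose □ψ→□□ψ is valid. Take Rxy, Ryz and set V(ψ)={w : Rxw}. Then □ψ at x, so □□ψ at x, so □ψ at y, so ψ at z, i.e. Rxz.

□ψ → □□ψ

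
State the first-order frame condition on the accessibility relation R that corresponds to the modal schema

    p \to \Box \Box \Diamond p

This is a Sahlqvist (Geach-type) schema ◇^0□^0p → □^2◇^1p.
Minimal-valuation argument: fix x; take any y with xR^0y and any z with xR^2z. Set V(p) to the set of worlds R-reachable from y in exactly 0 steps. Then □^0p holds at y, so the antecedent holds at x; validity forces ◇^1p at z, giving a w with zR^1w and yR^0w.
First-order correspondent: \forall x \forall z (x R^2 z \to \exists w (x = w \wedge zRw)).

\forall x \forall z (x R^2 z \to \exists w (x = w \wedge zRw))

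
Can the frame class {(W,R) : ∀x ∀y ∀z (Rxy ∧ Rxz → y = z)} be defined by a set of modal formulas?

Yes — defined by ◇q → □q

Yes: it is partial functionality, defined by the CD schema ◇q → □q.
Suppose ◇q→□q is valid. Take Rxy, Rxz and set V(q)={y}. Then ◇q at x, so □q at x, so q at z, i.e. z=y.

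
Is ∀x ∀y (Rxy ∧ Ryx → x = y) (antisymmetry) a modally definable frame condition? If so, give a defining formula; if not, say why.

No — not modally definable

If a class were modally definable it would be closed under surjective bounded morphisms (Goldblatt–Thomason).
The 8-cycle (worlds a,b,c,d,e,f,g,h with a→b→c→d→e→f→g→h→a) is antisymmetric. Sending even-indexed worlds to s and odd-indexed worlds to t is a surjective bounded morphism onto the two-world frame with s↔t, which is not antisymmetric.
So no modal formula (or set of formulas) defines exactly the antisymmetric frames.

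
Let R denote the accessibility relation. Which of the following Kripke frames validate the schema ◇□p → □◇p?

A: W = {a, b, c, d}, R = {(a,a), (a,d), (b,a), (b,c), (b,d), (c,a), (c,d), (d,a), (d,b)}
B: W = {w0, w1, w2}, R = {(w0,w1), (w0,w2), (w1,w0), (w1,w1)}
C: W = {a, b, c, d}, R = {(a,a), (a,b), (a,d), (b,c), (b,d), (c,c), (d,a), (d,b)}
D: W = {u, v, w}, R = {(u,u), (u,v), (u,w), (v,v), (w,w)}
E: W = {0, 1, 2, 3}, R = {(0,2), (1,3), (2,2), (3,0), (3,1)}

A

The schema corresponds to convergence: ∀x ∀y ∀z (Rxy ∧ Rxz → ∃w (Ryw ∧ Rzw)).
A: holds.
B: fails — Rw0w1 and Rw0w2 but w1 and w2 have no common successor.
C: fails — Rab and Rad but b and d have no common successor.
D: fails — Ruv and Ruw but v and w have no common successor.
E: fails — R31 and R30 but 1 and 0 have no common successor.
Valid on: A.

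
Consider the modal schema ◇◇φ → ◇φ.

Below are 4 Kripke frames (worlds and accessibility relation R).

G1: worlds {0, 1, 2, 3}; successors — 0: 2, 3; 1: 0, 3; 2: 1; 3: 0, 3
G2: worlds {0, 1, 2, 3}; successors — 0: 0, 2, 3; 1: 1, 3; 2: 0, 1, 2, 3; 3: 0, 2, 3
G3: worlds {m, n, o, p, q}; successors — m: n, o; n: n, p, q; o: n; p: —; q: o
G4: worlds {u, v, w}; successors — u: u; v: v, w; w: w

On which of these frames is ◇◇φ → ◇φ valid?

G4

Frame correspondent (Sahlqvist): ∀x ∀y ∀z (Rxy ∧ Ryz → Rxz) — i.e. transitivity.
G1: fails — R10 and R02 but not R12.
G2: fails — R32 and R21 but not R31.
G3: fails — Ron and Rnq but not Roq.
G4: satisfies the condition.
Valid on: G4.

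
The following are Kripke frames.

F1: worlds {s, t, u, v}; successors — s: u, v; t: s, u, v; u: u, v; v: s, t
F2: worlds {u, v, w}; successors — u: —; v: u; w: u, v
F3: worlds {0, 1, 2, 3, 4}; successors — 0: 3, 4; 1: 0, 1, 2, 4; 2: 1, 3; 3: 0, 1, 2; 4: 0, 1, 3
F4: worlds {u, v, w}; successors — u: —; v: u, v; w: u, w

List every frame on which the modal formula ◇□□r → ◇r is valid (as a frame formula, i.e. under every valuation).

F1, F3

This is the axiom for a generalized confluence (Geach) condition; its first-order frame correspondent is ∀x ∀y (xRy → ∃w (yR²w ∧ xRw)).
F1: holds.
F2: fails — vRu but no t with uR²t and vRt.
F3: holds.
F4: fails — vRu but no t with uR²t and vRt.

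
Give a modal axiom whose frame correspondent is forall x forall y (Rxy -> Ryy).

□(□s → s)

This is shift-reflexivity; the standard corresponding axiom is T□: □(□s → s).
Suppose □(□s→s) is valid. Take Rxy and set V(s)={w : Ryw}. Then at y, □s holds; since □(□s→s) at x, □s→s at y, so s at y, i.e. Ryy.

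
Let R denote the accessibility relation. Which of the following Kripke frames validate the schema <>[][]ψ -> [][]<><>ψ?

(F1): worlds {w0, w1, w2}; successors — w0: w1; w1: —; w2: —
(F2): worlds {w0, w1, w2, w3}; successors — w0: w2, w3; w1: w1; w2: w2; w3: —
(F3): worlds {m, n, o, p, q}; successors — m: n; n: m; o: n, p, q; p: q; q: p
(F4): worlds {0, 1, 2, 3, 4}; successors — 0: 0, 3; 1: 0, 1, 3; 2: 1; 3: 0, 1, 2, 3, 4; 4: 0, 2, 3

This is the axiom for a generalized confluence (Geach) condition; its first-order frame correspondent is forall x forall y forall z ((xRy & x R^2 z) -> exists w (y R^2 w & z R^2 w)).
(F1): satisfies the condition.
(F2): fails — w0Rw3, w0R²w2 but no w with w3R²w and w2R²w.
(F3): fails — mRn, mR²m but no w with nR²w and mR²w.
(F4): satisfies the condition.
Valid on: (F1), (F4).

(F1), (F4)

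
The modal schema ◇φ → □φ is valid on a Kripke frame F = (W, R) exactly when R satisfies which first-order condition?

partial functionality

Suppose ◇φ→□φ is valid. Take Rxy, Rxz and set V(φ)={y}. Then ◇φ at x, so □φ at x, so φ at z, i.e. z=y.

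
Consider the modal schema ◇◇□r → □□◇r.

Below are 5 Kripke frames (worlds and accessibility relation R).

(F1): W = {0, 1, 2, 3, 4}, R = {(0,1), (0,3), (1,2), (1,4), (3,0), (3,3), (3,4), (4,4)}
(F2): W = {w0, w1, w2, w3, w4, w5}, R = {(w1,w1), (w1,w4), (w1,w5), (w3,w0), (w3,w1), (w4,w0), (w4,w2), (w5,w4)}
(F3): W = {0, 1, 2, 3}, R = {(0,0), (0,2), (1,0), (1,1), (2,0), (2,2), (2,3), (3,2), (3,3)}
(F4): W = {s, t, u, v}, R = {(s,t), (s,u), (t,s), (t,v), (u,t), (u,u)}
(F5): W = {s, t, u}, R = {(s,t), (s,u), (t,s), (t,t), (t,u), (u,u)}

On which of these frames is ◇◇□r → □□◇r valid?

(F3), (F5)

This is the axiom for a generalized confluence (Geach) condition; its first-order frame correspondent is ∀x ∀y ∀z ((xR²y ∧ xR²z) → ∃w (yRw ∧ zRw)).
(F1): fails — 0R²0, 0R²2 but no w with 0Rw and 2Rw.
(F2): fails — w1R²w0, w1R²w0 but no w with w0Rw and w0Rw.
(F3): satisfies the condition.
(F4): fails — sR²s, sR²t but no w with sRw and tRw.
(F5): satisfies the condition.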